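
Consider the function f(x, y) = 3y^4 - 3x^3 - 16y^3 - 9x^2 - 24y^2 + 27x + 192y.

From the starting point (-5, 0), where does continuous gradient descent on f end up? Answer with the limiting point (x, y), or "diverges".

f is separable, so gradient descent decouples: x follows -∂f/∂x, y follows -∂f/∂y.
∂f/∂x = -9(x - 1)(x + 3); at x=-5 this is -108, so x increases.
∂f/∂y = 12(y - 4)(y - 2)(y + 2); at y=0 this is 192, so y decreases.
x converges to its nearest critical value -3 (a local min of the x-part); y converges to -2. The iterate converges to (-3, -2).

(-3, -2)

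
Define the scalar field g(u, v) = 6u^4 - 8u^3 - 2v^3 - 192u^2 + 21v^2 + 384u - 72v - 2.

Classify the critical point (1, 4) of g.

The mixed partial ∂²g/∂u∂v is 0, so the Hessian at any point is diag(g_uu, g_vv) = diag(24(3u^2 - 2u - 16), 6(-2v + 7)).
At (1, 4): H = diag(-360, -6).
Both eigenvalues are negative, so H is negative definite: a local maximum.

local maximum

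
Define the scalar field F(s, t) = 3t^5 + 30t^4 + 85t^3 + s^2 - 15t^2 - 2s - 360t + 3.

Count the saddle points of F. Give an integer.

F separates as a function of s plus a function of t, so ∇F=0 decouples.
∂F/∂s = 2(s - 1) = 0 at s ∈ {1}; ∂F/∂t = 15(t - 1)(t + 2)(t + 3)(t + 4) = 0 at t ∈ {-4, -3, -2, 1}.
The Hessian is diagonal: diag(F_ss, F_tt). Second derivatives: F_ss(1)=2; F_tt(-4)=-150, F_tt(-3)=60, F_tt(-2)=-90, F_tt(1)=900.
Saddle points occur where the two diagonal entries have opposite signs: (1, -4), (1, -2). Count: 2.

2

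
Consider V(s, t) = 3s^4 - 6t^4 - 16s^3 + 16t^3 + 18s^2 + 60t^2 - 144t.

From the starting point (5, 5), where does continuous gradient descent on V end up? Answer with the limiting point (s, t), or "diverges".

V is separable, so gradient descent decouples: s follows -∂V/∂s, t follows -∂V/∂t.
∂V/∂s = 12s(s - 3)(s - 1); at s=5 this is 480, so s decreases.
∂V/∂t = -24(t - 3)(t - 1)(t + 2); at t=5 this is -1344, so t increases.
The t-coordinate has no critical point in that direction and runs off to infinity.

diverges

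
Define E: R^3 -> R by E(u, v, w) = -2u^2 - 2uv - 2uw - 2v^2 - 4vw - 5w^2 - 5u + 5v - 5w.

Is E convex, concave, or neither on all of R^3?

concave

E is quadratic, so its Hessian is the constant matrix H = [[-4, -2, -2], [-2, -4, -4], [-2, -4, -10]].
Leading principal minors: -4, 12, -72.
Signs alternate −, +, − ⇒ H ≺ 0 ⇒ concave.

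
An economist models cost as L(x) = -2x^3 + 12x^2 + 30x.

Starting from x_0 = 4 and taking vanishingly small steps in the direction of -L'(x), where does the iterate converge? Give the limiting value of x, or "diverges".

-1

L'(x) = -6(x - 5)(x + 1), so L'(4) = 30.
Gradient descent moves in the -L' direction, i.e. x is decreasing.
The nearest critical point in that direction is x = -1, where L'' = 36 > 0 (a local minimum). The iterate converges there.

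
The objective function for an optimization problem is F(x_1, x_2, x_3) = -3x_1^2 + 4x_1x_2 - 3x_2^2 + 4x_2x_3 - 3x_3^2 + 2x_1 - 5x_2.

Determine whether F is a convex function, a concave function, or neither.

concave

F is quadratic, so its Hessian is the constant matrix H = [[-6, 4, 0], [4, -6, 4], [0, 4, -6]].
Leading principal minors: -6, 20, -24.
Signs alternate −, +, − ⇒ H ≺ 0 ⇒ concave.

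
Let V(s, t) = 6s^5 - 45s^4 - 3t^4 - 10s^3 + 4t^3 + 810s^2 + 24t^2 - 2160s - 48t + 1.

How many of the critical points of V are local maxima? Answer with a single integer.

4

V separates as a function of s plus a function of t, so ∇V=0 decouples.
∂V/∂s = 30(s - 4)(s - 3)(s - 2)(s + 3) = 0 at s ∈ {-3, 2, 3, 4}; ∂V/∂t = -12(t - 2)(t - 1)(t + 2) = 0 at t ∈ {-2, 1, 2}.
The Hessian is diagonal: diag(V_ss, V_tt). Second derivatives: V_ss(-3)=-6300, V_ss(2)=300, V_ss(3)=-180, V_ss(4)=420; V_tt(-2)=-144, V_tt(1)=36, V_tt(2)=-48.
Local maxima occur where both diagonal entries negative: (-3, -2), (-3, 2), (3, -2), (3, 2). Count: 4.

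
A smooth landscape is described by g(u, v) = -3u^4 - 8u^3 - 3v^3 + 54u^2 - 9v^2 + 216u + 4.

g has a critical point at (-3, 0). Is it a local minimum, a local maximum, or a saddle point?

local maximum

The mixed partial ∂²g/∂u∂v is 0, so the Hessian at any point is diag(g_uu, g_vv) = diag(12(-3u^2 - 4u + 9), -18(v + 1)).
At (-3, 0): H = diag(-72, -18).
Both eigenvalues are negative, so H is negative definite: a local maximum.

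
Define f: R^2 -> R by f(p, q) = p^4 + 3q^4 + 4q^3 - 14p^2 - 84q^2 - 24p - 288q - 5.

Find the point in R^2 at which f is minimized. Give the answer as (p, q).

f(p,q) separates as A(p) + B(q) − 5, so its minimum is min A + min B − 5.
A'(p) = 4(p - 3)(p + 1)(p + 2) vanishes at p ∈ {-2, -1, 3}; B'(q) = 12(q - 4)(q + 2)(q + 3) vanishes at q ∈ {-3, -2, 4}.
Local minima of A (where A''>0): A(-2)=8, A(3)=-117. Local minima of B: B(-3)=243, B(4)=-1472.
So the global minimum of f is A(3) + B(4) − 5 = -117 − 1472 − 5 = -1594, attained at (3, 4).

(3, 4)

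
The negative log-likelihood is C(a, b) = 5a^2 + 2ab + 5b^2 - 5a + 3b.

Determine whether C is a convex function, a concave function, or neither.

convex

C is quadratic, so its Hessian is the constant matrix H = [[10, 2], [2, 10]].
det(H) = 96, tr(H) = 20.
det(H) > 0 and tr(H) > 0, so H is positive definite everywhere: convex.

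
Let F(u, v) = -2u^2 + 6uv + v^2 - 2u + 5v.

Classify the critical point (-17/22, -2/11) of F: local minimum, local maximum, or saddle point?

saddle point

The Hessian of F is constant: H = [[-4, 6], [6, 2]].
det(H) = (-4)·2 − 6² = -44.
Since det(H) < 0, H is indefinite and the critical point is a saddle point.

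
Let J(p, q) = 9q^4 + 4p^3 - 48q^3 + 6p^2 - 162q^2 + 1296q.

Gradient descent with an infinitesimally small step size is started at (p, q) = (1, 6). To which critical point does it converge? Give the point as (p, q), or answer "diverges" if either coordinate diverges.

(0, 4)

J is separable, so gradient descent decouples: p follows -∂J/∂p, q follows -∂J/∂q.
∂J/∂p = 12p(p + 1); at p=1 this is 24, so p decreases.
∂J/∂q = 36(q - 4)(q - 3)(q + 3); at q=6 this is 1944, so q decreases.
p converges to its nearest critical value 0 (a local min of the p-part); q converges to 4. The iterate converges to (0, 4).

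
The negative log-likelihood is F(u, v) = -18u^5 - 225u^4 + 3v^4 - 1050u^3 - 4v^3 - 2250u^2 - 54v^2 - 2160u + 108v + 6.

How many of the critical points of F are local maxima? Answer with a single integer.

2

F separates as a function of u plus a function of v, so ∇F=0 decouples.
∂F/∂u = -90(u + 1)(u + 2)(u + 3)(u + 4) = 0 at u ∈ {-4, -3, -2, -1}; ∂F/∂v = 12(v - 3)(v - 1)(v + 3) = 0 at v ∈ {-3, 1, 3}.
The Hessian is diagonal: diag(F_uu, F_vv). Second derivatives: F_uu(-4)=540, F_uu(-3)=-180, F_uu(-2)=180, F_uu(-1)=-540; F_vv(-3)=288, F_vv(1)=-96, F_vv(3)=144.
Local maxima occur where both diagonal entries negative: (-3, 1), (-1, 1). Count: 2.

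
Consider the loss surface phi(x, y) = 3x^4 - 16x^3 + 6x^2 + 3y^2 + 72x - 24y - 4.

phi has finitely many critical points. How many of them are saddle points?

1

phi separates as a function of x plus a function of y, so ∇phi=0 decouples.
∂phi/∂x = 12(x - 3)(x - 2)(x + 1) = 0 at x ∈ {-1, 2, 3}; ∂phi/∂y = 6(y - 4) = 0 at y ∈ {4}.
The Hessian is diagonal: diag(phi_xx, phi_yy). Second derivatives: phi_xx(-1)=144, phi_xx(2)=-36, phi_xx(3)=48; phi_yy(4)=6.
Saddle points occur where the two diagonal entries have opposite signs: (2, 4). Count: 1.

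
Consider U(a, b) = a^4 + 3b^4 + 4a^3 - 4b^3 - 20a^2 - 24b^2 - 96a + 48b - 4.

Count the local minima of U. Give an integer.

U separates as a function of a plus a function of b, so ∇U=0 decouples.
∂U/∂a = 4(a - 3)(a + 2)(a + 4) = 0 at a ∈ {-4, -2, 3}; ∂U/∂b = 12(b - 2)(b - 1)(b + 2) = 0 at b ∈ {-2, 1, 2}.
The Hessian is diagonal: diag(U_aa, U_bb). Second derivatives: U_aa(-4)=56, U_aa(-2)=-40, U_aa(3)=140; U_bb(-2)=144, U_bb(1)=-36, U_bb(2)=48.
Local minima occur where both diagonal entries positive: (-4, -2), (-4, 2), (3, -2), (3, 2). Count: 4.

4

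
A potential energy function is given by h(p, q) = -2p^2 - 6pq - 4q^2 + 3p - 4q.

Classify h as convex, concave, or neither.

h is quadratic, so its Hessian is the constant matrix H = [[-4, -6], [-6, -8]].
det(H) = -4, tr(H) = -12.
det(H) < 0, so H is indefinite: neither convex nor concave.

neither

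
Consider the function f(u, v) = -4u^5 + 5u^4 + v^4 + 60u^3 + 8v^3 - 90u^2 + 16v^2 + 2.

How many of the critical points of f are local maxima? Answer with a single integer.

2

f separates as a function of u plus a function of v, so ∇f=0 decouples.
∂f/∂u = -20u(u - 3)(u - 1)(u + 3) = 0 at u ∈ {-3, 0, 1, 3}; ∂f/∂v = 4v(v + 2)(v + 4) = 0 at v ∈ {-4, -2, 0}.
The Hessian is diagonal: diag(f_uu, f_vv). Second derivatives: f_uu(-3)=1440, f_uu(0)=-180, f_uu(1)=160, f_uu(3)=-720; f_vv(-4)=32, f_vv(-2)=-16, f_vv(0)=32.
Local maxima occur where both diagonal entries negative: (0, -2), (3, -2). Count: 2.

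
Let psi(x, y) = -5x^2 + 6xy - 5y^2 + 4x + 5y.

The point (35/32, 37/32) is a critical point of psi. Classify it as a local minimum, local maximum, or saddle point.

The Hessian of psi is constant: H = [[-10, 6], [6, -10]].
det(H) = (-10)·(-10) − 6² = 64.
det(H) > 0 and tr(H) = -20 < 0, so H is negative definite and the point is a local maximum.

local maximum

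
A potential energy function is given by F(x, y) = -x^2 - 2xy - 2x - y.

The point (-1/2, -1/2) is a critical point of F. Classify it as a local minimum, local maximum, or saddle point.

saddle point

The Hessian of F is constant: H = [[-2, -2], [-2, 0]].
det(H) = (-2)·0 − (-2)² = -4.
Since det(H) < 0, H is indefinite and the critical point is a saddle point.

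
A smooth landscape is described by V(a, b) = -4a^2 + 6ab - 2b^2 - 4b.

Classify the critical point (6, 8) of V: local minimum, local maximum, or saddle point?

The Hessian of V is constant: H = [[-8, 6], [6, -4]].
det(H) = (-8)·(-4) − 6² = -4.
Since det(H) < 0, H is indefinite and the critical point is a saddle point.

saddle point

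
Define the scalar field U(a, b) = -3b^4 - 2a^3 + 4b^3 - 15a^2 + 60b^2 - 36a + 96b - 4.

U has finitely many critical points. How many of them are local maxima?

2

U separates as a function of a plus a function of b, so ∇U=0 decouples.
∂U/∂a = -6(a + 2)(a + 3) = 0 at a ∈ {-3, -2}; ∂U/∂b = -12(b - 4)(b + 1)(b + 2) = 0 at b ∈ {-2, -1, 4}.
The Hessian is diagonal: diag(U_aa, U_bb). Second derivatives: U_aa(-3)=6, U_aa(-2)=-6; U_bb(-2)=-72, U_bb(-1)=60, U_bb(4)=-360.
Local maxima occur where both diagonal entries negative: (-2, -2), (-2, 4). Count: 2.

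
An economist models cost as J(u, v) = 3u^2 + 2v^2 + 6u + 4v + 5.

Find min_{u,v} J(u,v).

J(u,v) separates as P(u) + Q(v) + 5, so its minimum is min P + min Q + 5.
P'(u) = 6u + 6 vanishes at u ∈ {-1}; Q'(v) = 4v + 4 vanishes at v ∈ {-1}.
Local minima of P (where P''>0): P(-1)=-3. Local minima of Q: Q(-1)=-2.
So the global minimum of J is P(-1) + Q(-1) + 5 = -3 − 2 + 5 = 0, attained at (-1, -1).

0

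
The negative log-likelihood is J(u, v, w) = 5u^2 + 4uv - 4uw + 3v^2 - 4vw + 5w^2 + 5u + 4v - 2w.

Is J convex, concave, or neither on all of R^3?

J is quadratic, so its Hessian is the constant matrix H = [[10, 4, -4], [4, 6, -4], [-4, -4, 10]].
Leading principal minors: 10, 44, 312.
All positive ⇒ H ≻ 0 ⇒ convex.

convex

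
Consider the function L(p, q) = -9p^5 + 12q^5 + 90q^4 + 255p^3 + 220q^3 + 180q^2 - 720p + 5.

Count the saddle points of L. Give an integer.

8

L separates as a function of p plus a function of q, so ∇L=0 decouples.
∂L/∂p = -45(p - 4)(p - 1)(p + 1)(p + 4) = 0 at p ∈ {-4, -1, 1, 4}; ∂L/∂q = 60q(q + 1)(q + 2)(q + 3) = 0 at q ∈ {-3, -2, -1, 0}.
The Hessian is diagonal: diag(L_pp, L_qq). Second derivatives: L_pp(-4)=5400, L_pp(-1)=-1350, L_pp(1)=1350, L_pp(4)=-5400; L_qq(-3)=-360, L_qq(-2)=120, L_qq(-1)=-120, L_qq(0)=360.
Saddle points occur where the two diagonal entries have opposite signs: (-4, -3), (-4, -1), (-1, -2), (-1, 0), (1, -3), (1, -1), (4, -2), (4, 0). Count: 8.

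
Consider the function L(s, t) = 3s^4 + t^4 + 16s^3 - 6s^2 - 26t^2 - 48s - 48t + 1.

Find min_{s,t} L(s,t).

L(s,t) separates as P(s) + Q(t) + 1, so its minimum is min P + min Q + 1.
P'(s) = 12(s - 1)(s + 1)(s + 4) vanishes at s ∈ {-4, -1, 1}; Q'(t) = 4(t - 4)(t + 1)(t + 3) vanishes at t ∈ {-3, -1, 4}.
Local minima of P (where P''>0): P(-4)=-160, P(1)=-35. Local minima of Q: Q(-3)=-9, Q(4)=-352.
So the global minimum of L is P(-4) + Q(4) + 1 = -160 − 352 + 1 = -511, attained at (-4, 4).

-511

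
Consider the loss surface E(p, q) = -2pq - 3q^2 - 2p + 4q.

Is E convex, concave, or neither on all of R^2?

neither

E is quadratic, so its Hessian is the constant matrix H = [[0, -2], [-2, -6]].
det(H) = -4, tr(H) = -6.
det(H) < 0, so H is indefinite: neither convex nor concave.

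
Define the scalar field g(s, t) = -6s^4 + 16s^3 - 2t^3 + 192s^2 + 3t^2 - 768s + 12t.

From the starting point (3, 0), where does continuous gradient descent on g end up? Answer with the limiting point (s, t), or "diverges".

(2, -1)

g is separable, so gradient descent decouples: s follows -∂g/∂s, t follows -∂g/∂t.
∂g/∂s = -24(s - 4)(s - 2)(s + 4); at s=3 this is 168, so s decreases.
∂g/∂t = -6(t - 2)(t + 1); at t=0 this is 12, so t decreases.
s converges to its nearest critical value 2 (a local min of the s-part); t converges to -1. The iterate converges to (2, -1).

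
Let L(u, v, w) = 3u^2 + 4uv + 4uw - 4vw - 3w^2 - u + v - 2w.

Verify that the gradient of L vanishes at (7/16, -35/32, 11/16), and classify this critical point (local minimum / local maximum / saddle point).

saddle point

∇L = (6u + 4v + 4w - 1, 4u - 4w + 1, 4u - 4v - 6w - 2); substituting (7/16, -35/32, 11/16) gives ∇L = (0, 0, 0), so (7/16, -35/32, 11/16) is indeed a critical point.
The Hessian is constant: H = [[6, 4, 4], [4, 0, -4], [4, -4, -6]].
Leading principal minors: Δ₁ = 6, Δ₂ = -16, Δ₃ = -128.
The minors fit neither the all-positive nor the alternating-sign pattern, so H is indefinite: a saddle point.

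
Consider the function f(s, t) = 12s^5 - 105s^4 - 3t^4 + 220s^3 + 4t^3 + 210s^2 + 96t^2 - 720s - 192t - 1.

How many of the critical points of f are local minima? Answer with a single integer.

2

f separates as a function of s plus a function of t, so ∇f=0 decouples.
∂f/∂s = 60(s - 4)(s - 3)(s - 1)(s + 1) = 0 at s ∈ {-1, 1, 3, 4}; ∂f/∂t = -12(t - 4)(t - 1)(t + 4) = 0 at t ∈ {-4, 1, 4}.
The Hessian is diagonal: diag(f_ss, f_tt). Second derivatives: f_ss(-1)=-2400, f_ss(1)=720, f_ss(3)=-480, f_ss(4)=900; f_tt(-4)=-480, f_tt(1)=180, f_tt(4)=-288.
Local minima occur where both diagonal entries positive: (1, 1), (4, 1). Count: 2.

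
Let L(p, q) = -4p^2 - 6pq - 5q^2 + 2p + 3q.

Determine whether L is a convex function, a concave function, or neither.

concave

L is quadratic, so its Hessian is the constant matrix H = [[-8, -6], [-6, -10]].
det(H) = 44, tr(H) = -18.
det(H) > 0 and tr(H) < 0, so H is negative definite everywhere: concave.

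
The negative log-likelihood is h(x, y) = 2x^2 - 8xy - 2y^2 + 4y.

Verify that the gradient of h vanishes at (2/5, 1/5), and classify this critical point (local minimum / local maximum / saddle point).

saddle point

∇h = (4x - 8y, -8x - 4y + 4); substituting (2/5, 1/5) gives ∇h = (0, 0), so (2/5, 1/5) is indeed a critical point.
The Hessian of h is constant: H = [[4, -8], [-8, -4]].
det(H) = 4·(-4) − (-8)² = -80.
Since det(H) < 0, H is indefinite and the critical point is a saddle point.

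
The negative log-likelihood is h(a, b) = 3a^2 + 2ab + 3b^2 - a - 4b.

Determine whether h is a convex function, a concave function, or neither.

convex

h is quadratic, so its Hessian is the constant matrix H = [[6, 2], [2, 6]].
det(H) = 32, tr(H) = 12.
det(H) > 0 and tr(H) > 0, so H is positive definite everywhere: convex.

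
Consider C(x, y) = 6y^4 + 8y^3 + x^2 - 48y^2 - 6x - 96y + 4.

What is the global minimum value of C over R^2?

-229

C(x,y) separates as P(x) + Q(y) + 4, so its minimum is min P + min Q + 4.
P'(x) = 2x - 6 vanishes at x ∈ {3}; Q'(y) = 24(y - 2)(y + 1)(y + 2) vanishes at y ∈ {-2, -1, 2}.
Local minima of P (where P''>0): P(3)=-9. Local minima of Q: Q(-2)=32, Q(2)=-224.
So the global minimum of C is P(3) + Q(2) + 4 = -9 − 224 + 4 = -229, attained at (3, 2).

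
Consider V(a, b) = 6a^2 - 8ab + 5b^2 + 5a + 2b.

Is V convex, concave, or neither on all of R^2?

V is quadratic, so its Hessian is the constant matrix H = [[12, -8], [-8, 10]].
det(H) = 56, tr(H) = 22.
det(H) > 0 and tr(H) > 0, so H is positive definite everywhere: convex.

convex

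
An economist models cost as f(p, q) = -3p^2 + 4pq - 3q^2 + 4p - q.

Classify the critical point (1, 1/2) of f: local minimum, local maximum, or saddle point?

The Hessian of f is constant: H = [[-6, 4], [4, -6]].
det(H) = (-6)·(-6) − 4² = 20.
det(H) > 0 and tr(H) = -12 < 0, so H is negative definite and the point is a local maximum.

local maximum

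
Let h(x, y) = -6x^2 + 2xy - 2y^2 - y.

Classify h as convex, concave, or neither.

concave

h is quadratic, so its Hessian is the constant matrix H = [[-12, 2], [2, -4]].
det(H) = 44, tr(H) = -16.
det(H) > 0 and tr(H) < 0, so H is negative definite everywhere: concave.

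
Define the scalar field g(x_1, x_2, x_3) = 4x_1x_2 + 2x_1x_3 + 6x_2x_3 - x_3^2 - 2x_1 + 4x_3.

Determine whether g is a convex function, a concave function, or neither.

g is quadratic, so its Hessian is the constant matrix H = [[0, 4, 2], [4, 0, 6], [2, 6, -2]].
Leading principal minors: 0, -16, 128.
Neither pattern holds ⇒ H is indefinite ⇒ neither convex nor concave.

neither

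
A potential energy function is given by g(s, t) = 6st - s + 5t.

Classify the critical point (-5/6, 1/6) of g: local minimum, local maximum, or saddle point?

saddle point

The Hessian of g is constant: H = [[0, 6], [6, 0]].
det(H) = 0·0 − 6² = -36.
Since det(H) < 0, H is indefinite and the critical point is a saddle point.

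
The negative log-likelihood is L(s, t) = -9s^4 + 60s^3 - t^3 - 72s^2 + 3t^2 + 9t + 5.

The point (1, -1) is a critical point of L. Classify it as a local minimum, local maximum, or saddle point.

local minimum

The mixed partial ∂²L/∂s∂t is 0, so the Hessian at any point is diag(L_ss, L_tt) = diag(36(-3s^2 + 10s - 4), 6(-t + 1)).
At (1, -1): H = diag(108, 12).
Both eigenvalues are positive, so H is positive definite: a local minimum.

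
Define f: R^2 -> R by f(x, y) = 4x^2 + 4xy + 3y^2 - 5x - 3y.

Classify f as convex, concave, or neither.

convex

f is quadratic, so its Hessian is the constant matrix H = [[8, 4], [4, 6]].
det(H) = 32, tr(H) = 14.
det(H) > 0 and tr(H) > 0, so H is positive definite everywhere: convex.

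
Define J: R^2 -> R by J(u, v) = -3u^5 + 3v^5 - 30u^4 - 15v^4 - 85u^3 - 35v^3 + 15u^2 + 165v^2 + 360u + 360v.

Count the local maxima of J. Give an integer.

4

J separates as a function of u plus a function of v, so ∇J=0 decouples.
∂J/∂u = -15(u - 1)(u + 2)(u + 3)(u + 4) = 0 at u ∈ {-4, -3, -2, 1}; ∂J/∂v = 15(v - 4)(v - 3)(v + 1)(v + 2) = 0 at v ∈ {-2, -1, 3, 4}.
The Hessian is diagonal: diag(J_uu, J_vv). Second derivatives: J_uu(-4)=150, J_uu(-3)=-60, J_uu(-2)=90, J_uu(1)=-900; J_vv(-2)=-450, J_vv(-1)=300, J_vv(3)=-300, J_vv(4)=450.
Local maxima occur where both diagonal entries negative: (-3, -2), (-3, 3), (1, -2), (1, 3). Count: 4.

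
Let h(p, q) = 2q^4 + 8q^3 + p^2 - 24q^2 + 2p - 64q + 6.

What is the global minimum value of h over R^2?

h(p,q) separates as A(p) + B(q) + 6, so its minimum is min A + min B + 6.
A'(p) = 2p + 2 vanishes at p ∈ {-1}; B'(q) = 8(q - 2)(q + 1)(q + 4) vanishes at q ∈ {-4, -1, 2}.
Local minima of A (where A''>0): A(-1)=-1. Local minima of B: B(-4)=-128, B(2)=-128.
So the global minimum of h is A(-1) + B(-4) + 6 = -1 − 128 + 6 = -123, attained at (-1, -4).

-123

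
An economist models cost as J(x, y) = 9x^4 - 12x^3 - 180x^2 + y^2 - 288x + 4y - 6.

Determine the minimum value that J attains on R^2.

-2506

J(x,y) separates as P(x) + Q(y) − 6, so its minimum is min P + min Q − 6.
P'(x) = 36(x - 4)(x + 1)(x + 2) vanishes at x ∈ {-2, -1, 4}; Q'(y) = 2y + 4 vanishes at y ∈ {-2}.
Local minima of P (where P''>0): P(-2)=96, P(4)=-2496. Local minima of Q: Q(-2)=-4.
So the global minimum of J is P(4) + Q(-2) − 6 = -2496 − 4 − 6 = -2506, attained at (4, -2).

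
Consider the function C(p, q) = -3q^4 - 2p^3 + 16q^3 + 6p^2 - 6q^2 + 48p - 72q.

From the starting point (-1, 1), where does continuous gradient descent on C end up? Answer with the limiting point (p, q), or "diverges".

(-2, 2)

C is separable, so gradient descent decouples: p follows -∂C/∂p, q follows -∂C/∂q.
∂C/∂p = -6(p - 4)(p + 2); at p=-1 this is 30, so p decreases.
∂C/∂q = -12(q - 3)(q - 2)(q + 1); at q=1 this is -48, so q increases.
p converges to its nearest critical value -2 (a local min of the p-part); q converges to 2. The iterate converges to (-2, 2).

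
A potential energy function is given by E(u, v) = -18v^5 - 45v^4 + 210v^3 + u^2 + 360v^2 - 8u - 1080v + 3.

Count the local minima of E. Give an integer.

E separates as a function of u plus a function of v, so ∇E=0 decouples.
∂E/∂u = 2(u - 4) = 0 at u ∈ {4}; ∂E/∂v = -90(v - 2)(v - 1)(v + 2)(v + 3) = 0 at v ∈ {-3, -2, 1, 2}.
The Hessian is diagonal: diag(E_uu, E_vv). Second derivatives: E_uu(4)=2; E_vv(-3)=1800, E_vv(-2)=-1080, E_vv(1)=1080, E_vv(2)=-1800.
Local minima occur where both diagonal entries positive: (4, -3), (4, 1). Count: 2.

2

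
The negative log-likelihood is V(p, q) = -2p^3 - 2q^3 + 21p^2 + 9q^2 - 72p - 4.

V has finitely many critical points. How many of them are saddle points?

2

V separates as a function of p plus a function of q, so ∇V=0 decouples.
∂V/∂p = -6(p - 4)(p - 3) = 0 at p ∈ {3, 4}; ∂V/∂q = -6q(q - 3) = 0 at q ∈ {0, 3}.
The Hessian is diagonal: diag(V_pp, V_qq). Second derivatives: V_pp(3)=6, V_pp(4)=-6; V_qq(0)=18, V_qq(3)=-18.
Saddle points occur where the two diagonal entries have opposite signs: (3, 3), (4, 0). Count: 2.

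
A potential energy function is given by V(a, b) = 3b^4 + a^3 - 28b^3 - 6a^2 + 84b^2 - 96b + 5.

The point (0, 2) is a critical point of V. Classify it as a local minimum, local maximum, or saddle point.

local maximum

The mixed partial ∂²V/∂a∂b is 0, so the Hessian at any point is diag(V_aa, V_bb) = diag(6(a - 2), 12(3b^2 - 14b + 14)).
At (0, 2): H = diag(-12, -24).
Both eigenvalues are negative, so H is negative definite: a local maximum.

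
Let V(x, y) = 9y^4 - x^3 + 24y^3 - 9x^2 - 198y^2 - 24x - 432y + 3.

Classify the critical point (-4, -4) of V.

The mixed partial ∂²V/∂x∂y is 0, so the Hessian at any point is diag(V_xx, V_yy) = diag(-6(x + 3), 36(3y^2 + 4y - 11)).
At (-4, -4): H = diag(6, 756).
Both eigenvalues are positive, so H is positive definite: a local minimum.

local minimum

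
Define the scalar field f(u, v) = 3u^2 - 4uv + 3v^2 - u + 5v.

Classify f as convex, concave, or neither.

convex

f is quadratic, so its Hessian is the constant matrix H = [[6, -4], [-4, 6]].
det(H) = 20, tr(H) = 12.
det(H) > 0 and tr(H) > 0, so H is positive definite everywhere: convex.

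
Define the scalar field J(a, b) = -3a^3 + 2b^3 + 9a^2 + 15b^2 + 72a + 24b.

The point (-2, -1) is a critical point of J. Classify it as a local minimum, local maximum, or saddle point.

The mixed partial ∂²J/∂a∂b is 0, so the Hessian at any point is diag(J_aa, J_bb) = diag(18(-a + 1), 6(2b + 5)).
At (-2, -1): H = diag(54, 18).
Both eigenvalues are positive, so H is positive definite: a local minimum.

local minimum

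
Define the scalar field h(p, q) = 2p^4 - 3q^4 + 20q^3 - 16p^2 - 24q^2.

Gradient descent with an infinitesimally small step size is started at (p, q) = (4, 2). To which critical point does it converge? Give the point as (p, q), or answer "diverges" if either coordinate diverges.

(2, 1)

h is separable, so gradient descent decouples: p follows -∂h/∂p, q follows -∂h/∂q.
∂h/∂p = 8p(p - 2)(p + 2); at p=4 this is 384, so p decreases.
∂h/∂q = -12q(q - 4)(q - 1); at q=2 this is 48, so q decreases.
p converges to its nearest critical value 2 (a local min of the p-part); q converges to 1. The iterate converges to (2, 1).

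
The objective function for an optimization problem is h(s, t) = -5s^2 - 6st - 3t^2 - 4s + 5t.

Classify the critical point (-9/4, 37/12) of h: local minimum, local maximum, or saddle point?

The Hessian of h is constant: H = [[-10, -6], [-6, -6]].
det(H) = (-10)·(-6) − (-6)² = 24.
det(H) > 0 and tr(H) = -16 < 0, so H is negative definite and the point is a local maximum.

local maximum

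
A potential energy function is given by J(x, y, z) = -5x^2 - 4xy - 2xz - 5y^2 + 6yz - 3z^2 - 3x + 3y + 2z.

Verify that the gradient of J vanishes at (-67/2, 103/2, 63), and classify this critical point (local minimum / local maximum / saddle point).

local maximum

∇J = (-10x - 4y - 2z - 3, -4x - 10y + 6z + 3, -2x + 6y - 6z + 2); substituting (-67/2, 103/2, 63) gives ∇J = (0, 0, 0), so (-67/2, 103/2, 63) is indeed a critical point.
The Hessian is constant: H = [[-10, -4, -2], [-4, -10, 6], [-2, 6, -6]].
Leading principal minors: Δ₁ = -10, Δ₂ = 84, Δ₃ = -8.
The minors alternate sign starting negative (−, +, −), so H is negative definite: a local maximum.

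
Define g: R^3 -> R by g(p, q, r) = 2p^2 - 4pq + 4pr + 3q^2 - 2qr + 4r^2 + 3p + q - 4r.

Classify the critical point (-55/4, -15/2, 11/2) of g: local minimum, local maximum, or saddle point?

local minimum

The Hessian is constant: H = [[4, -4, 4], [-4, 6, -2], [4, -2, 8]].
Leading principal minors: Δ₁ = 4, Δ₂ = 8, Δ₃ = 16.
All leading minors are positive, so H is positive definite: a local minimum.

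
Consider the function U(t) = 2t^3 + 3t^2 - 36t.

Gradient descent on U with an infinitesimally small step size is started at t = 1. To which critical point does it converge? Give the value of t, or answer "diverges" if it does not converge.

2

U'(t) = 6(t - 2)(t + 3), so U'(1) = -24.
Gradient descent moves in the -U' direction, i.e. t is increasing.
The nearest critical point in that direction is t = 2, where U'' = 30 > 0 (a local minimum). The iterate converges there.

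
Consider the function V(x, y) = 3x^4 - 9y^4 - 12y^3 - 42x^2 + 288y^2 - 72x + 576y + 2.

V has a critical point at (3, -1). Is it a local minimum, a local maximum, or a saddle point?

local minimum

The mixed partial ∂²V/∂x∂y is 0, so the Hessian at any point is diag(V_xx, V_yy) = diag(12(3x^2 - 7), 36(-3y^2 - 2y + 16)).
At (3, -1): H = diag(240, 540).
Both eigenvalues are positive, so H is positive definite: a local minimum.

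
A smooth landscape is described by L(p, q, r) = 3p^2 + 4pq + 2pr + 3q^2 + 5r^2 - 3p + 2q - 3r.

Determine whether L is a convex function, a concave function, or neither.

L is quadratic, so its Hessian is the constant matrix H = [[6, 4, 2], [4, 6, 0], [2, 0, 10]].
Leading principal minors: 6, 20, 176.
All positive ⇒ H ≻ 0 ⇒ convex.

convex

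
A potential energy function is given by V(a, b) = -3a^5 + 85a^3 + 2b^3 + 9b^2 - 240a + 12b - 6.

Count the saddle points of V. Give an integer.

V separates as a function of a plus a function of b, so ∇V=0 decouples.
∂V/∂a = -15(a - 4)(a - 1)(a + 1)(a + 4) = 0 at a ∈ {-4, -1, 1, 4}; ∂V/∂b = 6(b + 1)(b + 2) = 0 at b ∈ {-2, -1}.
The Hessian is diagonal: diag(V_aa, V_bb). Second derivatives: V_aa(-4)=1800, V_aa(-1)=-450, V_aa(1)=450, V_aa(4)=-1800; V_bb(-2)=-6, V_bb(-1)=6.
Saddle points occur where the two diagonal entries have opposite signs: (-4, -2), (-1, -1), (1, -2), (4, -1). Count: 4.

4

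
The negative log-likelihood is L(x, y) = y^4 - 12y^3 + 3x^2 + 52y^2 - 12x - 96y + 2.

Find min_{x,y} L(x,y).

L(x,y) separates as P(x) + Q(y) + 2, so its minimum is min P + min Q + 2.
P'(x) = 6x - 12 vanishes at x ∈ {2}; Q'(y) = 4(y - 4)(y - 3)(y - 2) vanishes at y ∈ {2, 3, 4}.
Local minima of P (where P''>0): P(2)=-12. Local minima of Q: Q(2)=-64, Q(4)=-64.
So the global minimum of L is P(2) + Q(2) + 2 = -12 − 64 + 2 = -74, attained at (2, 2).

-74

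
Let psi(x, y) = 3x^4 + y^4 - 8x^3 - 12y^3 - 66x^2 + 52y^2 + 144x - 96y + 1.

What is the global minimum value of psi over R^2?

psi(x,y) separates as P(x) + Q(y) + 1, so its minimum is min P + min Q + 1.
P'(x) = 12(x - 4)(x - 1)(x + 3) vanishes at x ∈ {-3, 1, 4}; Q'(y) = 4(y - 4)(y - 3)(y - 2) vanishes at y ∈ {2, 3, 4}.
Local minima of P (where P''>0): P(-3)=-567, P(4)=-224. Local minima of Q: Q(2)=-64, Q(4)=-64.
So the global minimum of psi is P(-3) + Q(2) + 1 = -567 − 64 + 1 = -630, attained at (-3, 2).

-630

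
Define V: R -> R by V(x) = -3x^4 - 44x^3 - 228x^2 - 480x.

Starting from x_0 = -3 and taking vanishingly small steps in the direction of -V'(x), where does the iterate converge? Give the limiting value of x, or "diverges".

V'(x) = -12(x + 2)(x + 4)(x + 5), so V'(-3) = 24.
Gradient descent moves in the -V' direction, i.e. x is decreasing.
The nearest critical point in that direction is x = -4, where V'' = 24 > 0 (a local minimum). The iterate converges there.

-4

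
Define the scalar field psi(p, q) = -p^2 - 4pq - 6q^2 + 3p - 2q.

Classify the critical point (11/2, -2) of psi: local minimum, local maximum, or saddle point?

local maximum

The Hessian of psi is constant: H = [[-2, -4], [-4, -12]].
det(H) = (-2)·(-12) − (-4)² = 8.
det(H) > 0 and tr(H) = -14 < 0, so H is negative definite and the point is a local maximum.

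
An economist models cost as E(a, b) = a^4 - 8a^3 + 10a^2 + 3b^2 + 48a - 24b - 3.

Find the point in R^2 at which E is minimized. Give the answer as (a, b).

(-1, 4)

E(a,b) separates as P(a) + Q(b) − 3, so its minimum is min P + min Q − 3.
P'(a) = 4(a - 4)(a - 3)(a + 1) vanishes at a ∈ {-1, 3, 4}; Q'(b) = 6b - 24 vanishes at b ∈ {4}.
Local minima of P (where P''>0): P(-1)=-29, P(4)=96. Local minima of Q: Q(4)=-48.
So the global minimum of E is P(-1) + Q(4) − 3 = -29 − 48 − 3 = -80, attained at (-1, 4).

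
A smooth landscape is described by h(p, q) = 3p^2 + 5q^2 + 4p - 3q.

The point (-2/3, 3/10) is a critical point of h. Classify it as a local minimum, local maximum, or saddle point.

local minimum

The Hessian of h is constant: H = [[6, 0], [0, 10]].
det(H) = 6·10 − 0² = 60.
det(H) > 0 and tr(H) = 16 > 0, so H is positive definite and the point is a local minimum.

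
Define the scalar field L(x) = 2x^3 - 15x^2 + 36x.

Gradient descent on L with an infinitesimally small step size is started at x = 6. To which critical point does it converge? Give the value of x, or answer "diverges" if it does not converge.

3

L'(x) = 6(x - 3)(x - 2), so L'(6) = 72.
Gradient descent moves in the -L' direction, i.e. x is decreasing.
The nearest critical point in that direction is x = 3, where L'' = 6 > 0 (a local minimum). The iterate converges there.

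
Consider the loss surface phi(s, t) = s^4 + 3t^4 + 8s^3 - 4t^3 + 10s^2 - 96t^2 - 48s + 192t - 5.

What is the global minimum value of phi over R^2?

-1314

phi(s,t) separates as P(s) + Q(t) − 5, so its minimum is min P + min Q − 5.
P'(s) = 4(s - 1)(s + 3)(s + 4) vanishes at s ∈ {-4, -3, 1}; Q'(t) = 12(t - 4)(t - 1)(t + 4) vanishes at t ∈ {-4, 1, 4}.
Local minima of P (where P''>0): P(-4)=96, P(1)=-29. Local minima of Q: Q(-4)=-1280, Q(4)=-256.
So the global minimum of phi is P(1) + Q(-4) − 5 = -29 − 1280 − 5 = -1314, attained at (1, -4).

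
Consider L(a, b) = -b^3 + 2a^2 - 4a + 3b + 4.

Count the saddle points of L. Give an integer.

L separates as a function of a plus a function of b, so ∇L=0 decouples.
∂L/∂a = 4(a - 1) = 0 at a ∈ {1}; ∂L/∂b = -3(b - 1)(b + 1) = 0 at b ∈ {-1, 1}.
The Hessian is diagonal: diag(L_aa, L_bb). Second derivatives: L_aa(1)=4; L_bb(-1)=6, L_bb(1)=-6.
Saddle points occur where the two diagonal entries have opposite signs: (1, 1). Count: 1.

1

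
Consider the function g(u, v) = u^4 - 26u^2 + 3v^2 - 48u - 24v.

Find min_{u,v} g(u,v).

-400

g(u,v) separates as P(u) + Q(v), so its minimum is min P + min Q.
P'(u) = 4(u - 4)(u + 1)(u + 3) vanishes at u ∈ {-3, -1, 4}; Q'(v) = 6v - 24 vanishes at v ∈ {4}.
Local minima of P (where P''>0): P(-3)=-9, P(4)=-352. Local minima of Q: Q(4)=-48.
So the global minimum of g is P(4) + Q(4) = -352 − 48 = -400, attained at (4, 4).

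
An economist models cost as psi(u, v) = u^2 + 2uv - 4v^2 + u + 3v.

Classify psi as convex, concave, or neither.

psi is quadratic, so its Hessian is the constant matrix H = [[2, 2], [2, -8]].
det(H) = -20, tr(H) = -6.
det(H) < 0, so H is indefinite: neither convex nor concave.

neither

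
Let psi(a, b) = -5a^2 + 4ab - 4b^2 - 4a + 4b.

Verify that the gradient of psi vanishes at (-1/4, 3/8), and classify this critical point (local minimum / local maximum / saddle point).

∇psi = (-10a + 4b - 4, 4a - 8b + 4); substituting (-1/4, 3/8) gives ∇psi = (0, 0), so (-1/4, 3/8) is indeed a critical point.
The Hessian of psi is constant: H = [[-10, 4], [4, -8]].
det(H) = (-10)·(-8) − 4² = 64.
det(H) > 0 and tr(H) = -18 < 0, so H is negative definite and the point is a local maximum.

local maximum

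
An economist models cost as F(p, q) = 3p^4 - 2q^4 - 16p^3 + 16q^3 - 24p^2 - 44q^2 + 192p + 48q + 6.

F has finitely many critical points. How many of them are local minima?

F separates as a function of p plus a function of q, so ∇F=0 decouples.
∂F/∂p = 12(p - 4)(p - 2)(p + 2) = 0 at p ∈ {-2, 2, 4}; ∂F/∂q = -8(q - 3)(q - 2)(q - 1) = 0 at q ∈ {1, 2, 3}.
The Hessian is diagonal: diag(F_pp, F_qq). Second derivatives: F_pp(-2)=288, F_pp(2)=-96, F_pp(4)=144; F_qq(1)=-16, F_qq(2)=8, F_qq(3)=-16.
Local minima occur where both diagonal entries positive: (-2, 2), (4, 2). Count: 2.

2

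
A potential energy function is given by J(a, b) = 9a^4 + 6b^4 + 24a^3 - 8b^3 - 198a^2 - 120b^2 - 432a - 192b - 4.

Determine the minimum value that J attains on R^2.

-3369

J(a,b) separates as P(a) + Q(b) − 4, so its minimum is min P + min Q − 4.
P'(a) = 36(a - 3)(a + 1)(a + 4) vanishes at a ∈ {-4, -1, 3}; Q'(b) = 24(b - 4)(b + 1)(b + 2) vanishes at b ∈ {-2, -1, 4}.
Local minima of P (where P''>0): P(-4)=-672, P(3)=-1701. Local minima of Q: Q(-2)=64, Q(4)=-1664.
So the global minimum of J is P(3) + Q(4) − 4 = -1701 − 1664 − 4 = -3369, attained at (3, 4).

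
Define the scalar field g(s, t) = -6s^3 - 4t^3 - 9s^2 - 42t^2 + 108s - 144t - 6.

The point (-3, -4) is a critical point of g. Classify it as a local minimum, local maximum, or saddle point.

local minimum

The mixed partial ∂²g/∂s∂t is 0, so the Hessian at any point is diag(g_ss, g_tt) = diag(-18(2s + 1), -12(2t + 7)).
At (-3, -4): H = diag(90, 12).
Both eigenvalues are positive, so H is positive definite: a local minimum.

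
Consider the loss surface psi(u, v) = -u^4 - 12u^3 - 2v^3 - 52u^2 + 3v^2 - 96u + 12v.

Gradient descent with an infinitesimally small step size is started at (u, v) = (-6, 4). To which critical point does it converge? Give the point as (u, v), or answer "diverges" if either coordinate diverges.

diverges

psi is separable, so gradient descent decouples: u follows -∂psi/∂u, v follows -∂psi/∂v.
∂psi/∂u = -4(u + 2)(u + 3)(u + 4); at u=-6 this is 96, so u decreases.
∂psi/∂v = -6(v - 2)(v + 1); at v=4 this is -60, so v increases.
The u-coordinate has no critical point in that direction and runs off to infinity.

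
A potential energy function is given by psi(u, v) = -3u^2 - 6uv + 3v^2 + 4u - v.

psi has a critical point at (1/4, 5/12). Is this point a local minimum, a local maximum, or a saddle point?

saddle point

The Hessian of psi is constant: H = [[-6, -6], [-6, 6]].
det(H) = (-6)·6 − (-6)² = -72.
Since det(H) < 0, H is indefinite and the critical point is a saddle point.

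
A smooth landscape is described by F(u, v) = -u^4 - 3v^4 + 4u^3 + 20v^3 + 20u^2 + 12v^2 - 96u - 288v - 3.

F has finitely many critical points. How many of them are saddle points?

4

F separates as a function of u plus a function of v, so ∇F=0 decouples.
∂F/∂u = -4(u - 4)(u - 2)(u + 3) = 0 at u ∈ {-3, 2, 4}; ∂F/∂v = -12(v - 4)(v - 3)(v + 2) = 0 at v ∈ {-2, 3, 4}.
The Hessian is diagonal: diag(F_uu, F_vv). Second derivatives: F_uu(-3)=-140, F_uu(2)=40, F_uu(4)=-56; F_vv(-2)=-360, F_vv(3)=60, F_vv(4)=-72.
Saddle points occur where the two diagonal entries have opposite signs: (-3, 3), (2, -2), (2, 4), (4, 3). Count: 4.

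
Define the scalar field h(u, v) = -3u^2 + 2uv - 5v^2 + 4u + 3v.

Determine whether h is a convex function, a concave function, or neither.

concave

h is quadratic, so its Hessian is the constant matrix H = [[-6, 2], [2, -10]].
det(H) = 56, tr(H) = -16.
det(H) > 0 and tr(H) < 0, so H is negative definite everywhere: concave.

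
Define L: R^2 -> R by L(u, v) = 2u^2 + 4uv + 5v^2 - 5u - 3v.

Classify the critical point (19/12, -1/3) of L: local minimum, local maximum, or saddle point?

The Hessian of L is constant: H = [[4, 4], [4, 10]].
det(H) = 4·10 − 4² = 24.
det(H) > 0 and tr(H) = 14 > 0, so H is positive definite and the point is a local minimum.

local minimum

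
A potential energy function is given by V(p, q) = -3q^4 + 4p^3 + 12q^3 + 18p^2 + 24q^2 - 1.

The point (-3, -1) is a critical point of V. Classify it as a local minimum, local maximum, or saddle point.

local maximum

The mixed partial ∂²V/∂p∂q is 0, so the Hessian at any point is diag(V_pp, V_qq) = diag(12(2p + 3), 12(-3q^2 + 6q + 4)).
At (-3, -1): H = diag(-36, -60).
Both eigenvalues are negative, so H is negative definite: a local maximum.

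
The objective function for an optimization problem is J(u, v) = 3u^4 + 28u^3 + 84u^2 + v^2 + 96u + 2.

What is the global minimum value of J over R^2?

-62

J(u,v) separates as P(u) + Q(v) + 2, so its minimum is min P + min Q + 2.
P'(u) = 12(u + 1)(u + 2)(u + 4) vanishes at u ∈ {-4, -2, -1}; Q'(v) = 2v vanishes at v ∈ {0}.
Local minima of P (where P''>0): P(-4)=-64, P(-1)=-37. Local minima of Q: Q(0)=0.
So the global minimum of J is P(-4) + Q(0) + 2 = -64 + 0 + 2 = -62, attained at (-4, 0).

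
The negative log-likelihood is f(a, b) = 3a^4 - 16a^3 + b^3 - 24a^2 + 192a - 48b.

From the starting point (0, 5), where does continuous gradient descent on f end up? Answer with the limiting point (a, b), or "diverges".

(-2, 4)

f is separable, so gradient descent decouples: a follows -∂f/∂a, b follows -∂f/∂b.
∂f/∂a = 12(a - 4)(a - 2)(a + 2); at a=0 this is 192, so a decreases.
∂f/∂b = 3(b - 4)(b + 4); at b=5 this is 27, so b decreases.
a converges to its nearest critical value -2 (a local min of the a-part); b converges to 4. The iterate converges to (-2, 4).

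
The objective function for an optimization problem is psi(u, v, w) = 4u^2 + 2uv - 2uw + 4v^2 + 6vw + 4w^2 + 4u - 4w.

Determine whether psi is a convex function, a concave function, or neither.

psi is quadratic, so its Hessian is the constant matrix H = [[8, 2, -2], [2, 8, 6], [-2, 6, 8]].
Leading principal minors: 8, 60, 112.
All positive ⇒ H ≻ 0 ⇒ convex.

convex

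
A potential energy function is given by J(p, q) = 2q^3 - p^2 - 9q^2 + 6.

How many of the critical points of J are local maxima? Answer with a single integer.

1

J separates as a function of p plus a function of q, so ∇J=0 decouples.
∂J/∂p = -2p = 0 at p ∈ {0}; ∂J/∂q = 6q(q - 3) = 0 at q ∈ {0, 3}.
The Hessian is diagonal: diag(J_pp, J_qq). Second derivatives: J_pp(0)=-2; J_qq(0)=-18, J_qq(3)=18.
Local maxima occur where both diagonal entries negative: (0, 0). Count: 1.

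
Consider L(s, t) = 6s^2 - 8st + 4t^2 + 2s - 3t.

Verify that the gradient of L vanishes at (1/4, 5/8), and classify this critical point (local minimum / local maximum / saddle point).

local minimum

∇L = (12s - 8t + 2, -8s + 8t - 3); substituting (1/4, 5/8) gives ∇L = (0, 0), so (1/4, 5/8) is indeed a critical point.
The Hessian of L is constant: H = [[12, -8], [-8, 8]].
det(H) = 12·8 − (-8)² = 32.
det(H) > 0 and tr(H) = 20 > 0, so H is positive definite and the point is a local minimum.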